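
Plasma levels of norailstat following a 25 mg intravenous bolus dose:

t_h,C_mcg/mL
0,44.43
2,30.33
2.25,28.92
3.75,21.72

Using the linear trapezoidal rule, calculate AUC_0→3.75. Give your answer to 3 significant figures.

Trapezoidal AUC_0→3.75:
  [0→2]: (44.43+30.33)/2 × 2 = 74.76
  [2→2.25]: (30.33+28.92)/2 × 0.25 = 7.40625
  [2.25→3.75]: (28.92+21.72)/2 × 1.5 = 37.98
  Sum = 120.14625 mcg/mL·h

AUC = 120 mcg/mL·h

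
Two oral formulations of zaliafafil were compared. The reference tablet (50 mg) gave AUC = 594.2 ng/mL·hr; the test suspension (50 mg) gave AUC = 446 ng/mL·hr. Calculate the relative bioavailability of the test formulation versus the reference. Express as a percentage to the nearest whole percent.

F_rel = (AUC_test/D_test) / (AUC_ref/D_ref)
      = (446/50) / (594.2/50)
      = 8.92 / 11.884 = 0.7506 = 75.06%

F_rel = 75%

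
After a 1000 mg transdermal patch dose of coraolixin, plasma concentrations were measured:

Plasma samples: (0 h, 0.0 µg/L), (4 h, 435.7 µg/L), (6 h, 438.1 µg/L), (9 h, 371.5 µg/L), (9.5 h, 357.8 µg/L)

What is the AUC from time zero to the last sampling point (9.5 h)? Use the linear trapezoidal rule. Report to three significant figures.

Trapezoidal AUC_0→9.5:
  [0→4]: (0.0+435.7)/2 × 4 = 871.4
  [4→6]: (435.7+438.1)/2 × 2 = 873.8
  [6→9]: (438.1+371.5)/2 × 3 = 1214.4
  [9→9.5]: (371.5+357.8)/2 × 0.5 = 182.325
  Sum = 3141.925 µg/L·h

AUC = 3140 µg/L·h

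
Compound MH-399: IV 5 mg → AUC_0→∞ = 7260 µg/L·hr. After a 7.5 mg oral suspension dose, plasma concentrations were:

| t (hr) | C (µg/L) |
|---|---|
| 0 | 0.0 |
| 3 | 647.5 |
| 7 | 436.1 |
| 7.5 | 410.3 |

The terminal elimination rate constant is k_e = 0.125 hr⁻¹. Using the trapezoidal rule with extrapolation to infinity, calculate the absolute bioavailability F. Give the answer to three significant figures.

F = 0.609

Trapezoidal AUC_0→7.5 (oral suspension):
  [0→3]: (0.0+647.5)/2 × 3 = 971.25
  [3→7]: (647.5+436.1)/2 × 4 = 2167.2
  [7→7.5]: (436.1+410.3)/2 × 0.5 = 211.6
  Sum = 3350.05 µg/L·hr
Tail: C_last/k_e = 410.3/0.125 = 3282.400
AUC_0→∞ (oral suspension) = 3350.05 + 3282.400 = 6632.45 µg/L·hr
F = (AUC_ev/D_ev)/(AUC_iv/D_iv) = (6632.45/7.5)/(7260/5) = 884.327/1452 = 0.6090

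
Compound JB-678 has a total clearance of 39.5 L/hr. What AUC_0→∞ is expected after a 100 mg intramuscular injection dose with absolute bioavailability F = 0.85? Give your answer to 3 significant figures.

AUC = 2.15 mg/L·hr

AUC_0→∞ = F × Dose / CL
        = 0.85 × 100 / 39.5 = 2.1519 mg/L·hr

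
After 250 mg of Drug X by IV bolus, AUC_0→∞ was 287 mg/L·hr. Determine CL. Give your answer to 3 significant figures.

CL = Dose_iv / AUC_0→∞
   = 250 / 287 = 0.87108 L/hr

CL = 0.871 L/hr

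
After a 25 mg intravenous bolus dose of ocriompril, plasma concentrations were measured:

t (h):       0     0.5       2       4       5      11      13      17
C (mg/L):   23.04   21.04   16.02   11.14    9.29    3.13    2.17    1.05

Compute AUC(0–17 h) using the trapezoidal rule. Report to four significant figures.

Trapezoidal AUC_0→17:
  [0→0.5]: (23.04+21.04)/2 × 0.5 = 11.02
  [0.5→2]: (21.04+16.02)/2 × 1.5 = 27.795
  [2→4]: (16.02+11.14)/2 × 2 = 27.16
  [4→5]: (11.14+9.29)/2 × 1 = 10.215
  [5→11]: (9.29+3.13)/2 × 6 = 37.26
  [11→13]: (3.13+2.17)/2 × 2 = 5.3
  [13→17]: (2.17+1.05)/2 × 4 = 6.44
  Sum = 125.19 mg/L·h

AUC = 125.2 mg/L·h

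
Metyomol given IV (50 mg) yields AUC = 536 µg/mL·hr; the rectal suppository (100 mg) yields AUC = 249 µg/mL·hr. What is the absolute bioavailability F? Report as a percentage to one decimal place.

F = (AUC_ev / D_ev) / (AUC_iv / D_iv)
  = (249/100) / (536/50)
  = 2.49 / 10.72 = 0.2323
  = 23.23%

F = 23.2%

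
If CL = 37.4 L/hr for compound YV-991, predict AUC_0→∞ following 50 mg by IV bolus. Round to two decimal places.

AUC = 1.34 mg/L·hr

AUC_0→∞ = Dose_iv / CL
        = 50 / 37.4 = 1.3369 mg/L·hr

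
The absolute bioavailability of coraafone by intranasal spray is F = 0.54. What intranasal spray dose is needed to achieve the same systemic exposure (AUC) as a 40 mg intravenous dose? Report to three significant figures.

For equal systemic exposure: F × D_ev = D_iv
D_ev = D_iv / F = 40 / 0.54 = 74.0741 mg

D_intranasal = 74.1 mg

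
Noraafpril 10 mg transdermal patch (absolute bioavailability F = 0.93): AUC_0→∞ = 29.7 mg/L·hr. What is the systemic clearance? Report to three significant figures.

CL = 0.313 L/hr

CL = F × Dose / AUC_0→∞
   = 0.93 × 10 / 29.7 = 0.313131 L/hr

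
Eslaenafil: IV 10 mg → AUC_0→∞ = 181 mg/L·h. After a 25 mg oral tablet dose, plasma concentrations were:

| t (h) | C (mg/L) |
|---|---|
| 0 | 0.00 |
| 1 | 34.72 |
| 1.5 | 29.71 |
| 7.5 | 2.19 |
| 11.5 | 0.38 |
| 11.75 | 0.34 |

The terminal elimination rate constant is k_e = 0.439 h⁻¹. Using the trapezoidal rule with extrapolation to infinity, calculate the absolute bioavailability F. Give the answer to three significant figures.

F = 0.299

Trapezoidal AUC_0→11.75 (oral tablet):
  [0→1]: (0.00+34.72)/2 × 1 = 17.36
  [1→1.5]: (34.72+29.71)/2 × 0.5 = 16.1075
  [1.5→7.5]: (29.71+2.19)/2 × 6 = 95.7
  [7.5→11.5]: (2.19+0.38)/2 × 4 = 5.14
  [11.5→11.75]: (0.38+0.34)/2 × 0.25 = 0.09
  Sum = 134.3975 mg/L·h
Tail: C_last/k_e = 0.34/0.439 = 0.774
AUC_0→∞ (oral tablet) = 134.3975 + 0.774 = 135.1715 mg/L·h
F = (AUC_ev/D_ev)/(AUC_iv/D_iv) = (135.1715/25)/(181/10) = 5.40686/18.1 = 0.2987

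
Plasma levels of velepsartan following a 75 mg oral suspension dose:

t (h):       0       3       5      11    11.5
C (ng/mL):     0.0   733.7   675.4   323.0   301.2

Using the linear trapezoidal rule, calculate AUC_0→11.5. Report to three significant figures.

AUC = 5660 ng/mL·h

Trapezoidal AUC_0→11.5:
  [0→3]: (0.0+733.7)/2 × 3 = 1100.55
  [3→5]: (733.7+675.4)/2 × 2 = 1409.1
  [5→11]: (675.4+323.0)/2 × 6 = 2995.2
  [11→11.5]: (323.0+301.2)/2 × 0.5 = 156.05
  Sum = 5660.9 ng/mL·h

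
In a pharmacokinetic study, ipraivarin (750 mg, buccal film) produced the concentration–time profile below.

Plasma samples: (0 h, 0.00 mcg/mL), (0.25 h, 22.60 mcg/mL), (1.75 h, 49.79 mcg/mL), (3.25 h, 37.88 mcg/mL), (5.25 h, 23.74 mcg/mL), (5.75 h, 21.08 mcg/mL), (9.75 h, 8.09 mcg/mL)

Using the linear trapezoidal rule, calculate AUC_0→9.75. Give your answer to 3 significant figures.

Trapezoidal AUC_0→9.75:
  [0→0.25]: (0.00+22.60)/2 × 0.25 = 2.825
  [0.25→1.75]: (22.60+49.79)/2 × 1.5 = 54.2925
  [1.75→3.25]: (49.79+37.88)/2 × 1.5 = 65.7525
  [3.25→5.25]: (37.88+23.74)/2 × 2 = 61.62
  [5.25→5.75]: (23.74+21.08)/2 × 0.5 = 11.205
  [5.75→9.75]: (21.08+8.09)/2 × 4 = 58.34
  Sum = 254.035 mcg/mL·h

AUC = 254 mcg/mL·h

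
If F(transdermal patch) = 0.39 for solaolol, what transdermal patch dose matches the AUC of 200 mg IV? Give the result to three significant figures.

D_transdermal = 513 mg

For equal systemic exposure: F × D_ev = D_iv
D_ev = D_iv / F = 200 / 0.39 = 512.821 mg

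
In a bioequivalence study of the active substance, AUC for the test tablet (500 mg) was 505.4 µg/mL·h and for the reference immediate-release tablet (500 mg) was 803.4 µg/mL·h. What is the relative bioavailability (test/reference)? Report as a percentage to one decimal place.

F_rel = (AUC_test/D_test) / (AUC_ref/D_ref)
      = (505.4/500) / (803.4/500)
      = 1.0108 / 1.6068 = 0.6291 = 62.91%

F_rel = 62.9%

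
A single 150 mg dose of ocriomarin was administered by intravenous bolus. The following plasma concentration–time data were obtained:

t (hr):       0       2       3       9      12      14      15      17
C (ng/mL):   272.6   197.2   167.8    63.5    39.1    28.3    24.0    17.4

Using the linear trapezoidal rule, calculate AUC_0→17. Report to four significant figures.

AUC = 1635 ng/mL·hr

Trapezoidal AUC_0→17:
  [0→2]: (272.6+197.2)/2 × 2 = 469.8
  [2→3]: (197.2+167.8)/2 × 1 = 182.5
  [3→9]: (167.8+63.5)/2 × 6 = 693.9
  [9→12]: (63.5+39.1)/2 × 3 = 153.9
  [12→14]: (39.1+28.3)/2 × 2 = 67.4
  [14→15]: (28.3+24.0)/2 × 1 = 26.15
  [15→17]: (24.0+17.4)/2 × 2 = 41.4
  Sum = 1635.05 ng/mL·hr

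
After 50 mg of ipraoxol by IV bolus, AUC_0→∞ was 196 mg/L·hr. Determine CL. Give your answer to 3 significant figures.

CL = 0.255 L/hr

CL = Dose_iv / AUC_0→∞
   = 50 / 196 = 0.255102 L/hr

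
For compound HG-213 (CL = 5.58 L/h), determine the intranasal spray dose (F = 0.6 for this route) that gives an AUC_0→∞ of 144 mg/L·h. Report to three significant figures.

Dose = CL × AUC_0→∞ / F
     = 5.58 × 144 / 0.6 = 1339.2 mg

Dose = 1340 mg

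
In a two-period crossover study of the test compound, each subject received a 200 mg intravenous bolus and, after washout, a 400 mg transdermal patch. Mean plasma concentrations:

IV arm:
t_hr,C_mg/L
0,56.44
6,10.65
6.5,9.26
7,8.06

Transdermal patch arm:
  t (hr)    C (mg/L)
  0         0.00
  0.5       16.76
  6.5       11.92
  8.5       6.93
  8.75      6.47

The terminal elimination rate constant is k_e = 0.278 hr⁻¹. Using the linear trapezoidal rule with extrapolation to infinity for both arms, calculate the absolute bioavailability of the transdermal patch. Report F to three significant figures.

F = 0.280

Trapezoidal AUC_0→7 (IV):
  [0→6]: (56.44+10.65)/2 × 6 = 201.27
  [6→6.5]: (10.65+9.26)/2 × 0.5 = 4.9775
  [6.5→7]: (9.26+8.06)/2 × 0.5 = 4.33
  Sum = 210.5775 mg/L·hr
IV tail: 8.06/0.278 = 28.993; AUC_iv,0→∞ = 210.5775 + 28.993 = 239.5705 mg/L·hr
Trapezoidal AUC_0→8.75 (transdermal patch):
  [0→0.5]: (0.00+16.76)/2 × 0.5 = 4.19
  [0.5→6.5]: (16.76+11.92)/2 × 6 = 86.04
  [6.5→8.5]: (11.92+6.93)/2 × 2 = 18.85
  [8.5→8.75]: (6.93+6.47)/2 × 0.25 = 1.675
  Sum = 110.755 mg/L·hr
transdermal patch tail: 6.47/0.278 = 23.273; AUC_ev,0→∞ = 110.755 + 23.273 = 134.028 mg/L·hr
F = (AUC_ev/D_ev)/(AUC_iv/D_iv) = (134.028/400)/(239.5705/200) = 0.33507/1.1978525 = 0.2797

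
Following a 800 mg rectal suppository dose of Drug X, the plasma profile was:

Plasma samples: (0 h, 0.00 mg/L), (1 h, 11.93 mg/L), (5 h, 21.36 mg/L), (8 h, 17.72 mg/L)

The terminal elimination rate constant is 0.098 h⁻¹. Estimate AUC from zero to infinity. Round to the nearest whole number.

Trapezoidal AUC_0→8:
  [0→1]: (0.00+11.93)/2 × 1 = 5.965
  [1→5]: (11.93+21.36)/2 × 4 = 66.58
  [5→8]: (21.36+17.72)/2 × 3 = 58.62
  Sum = 131.165 mg/L·h
Extrapolated tail: C_last / k_e = 17.72 / 0.098 = 180.816
AUC_0→∞ = 131.165 + 180.816 = 311.981 mg/L·h

AUC = 312 mg/L·h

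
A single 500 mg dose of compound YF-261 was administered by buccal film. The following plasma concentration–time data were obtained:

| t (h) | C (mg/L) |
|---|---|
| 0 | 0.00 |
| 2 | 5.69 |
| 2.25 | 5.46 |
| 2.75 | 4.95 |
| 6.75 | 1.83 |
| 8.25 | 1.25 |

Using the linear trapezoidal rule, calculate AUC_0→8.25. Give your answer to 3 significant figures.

Trapezoidal AUC_0→8.25:
  [0→2]: (0.00+5.69)/2 × 2 = 5.69
  [2→2.25]: (5.69+5.46)/2 × 0.25 = 1.39375
  [2.25→2.75]: (5.46+4.95)/2 × 0.5 = 2.6025
  [2.75→6.75]: (4.95+1.83)/2 × 4 = 13.56
  [6.75→8.25]: (1.83+1.25)/2 × 1.5 = 2.31
  Sum = 25.55625 mg/L·h

AUC = 25.6 mg/L·h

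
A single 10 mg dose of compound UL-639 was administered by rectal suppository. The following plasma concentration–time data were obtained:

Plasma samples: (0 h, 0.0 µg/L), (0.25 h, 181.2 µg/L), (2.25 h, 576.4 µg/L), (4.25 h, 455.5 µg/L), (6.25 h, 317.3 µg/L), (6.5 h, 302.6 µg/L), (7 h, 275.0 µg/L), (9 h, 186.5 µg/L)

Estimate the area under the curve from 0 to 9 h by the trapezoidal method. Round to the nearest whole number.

AUC = 3268 µg/L·h

Trapezoidal AUC_0→9:
  [0→0.25]: (0.0+181.2)/2 × 0.25 = 22.65
  [0.25→2.25]: (181.2+576.4)/2 × 2 = 757.6
  [2.25→4.25]: (576.4+455.5)/2 × 2 = 1031.9
  [4.25→6.25]: (455.5+317.3)/2 × 2 = 772.8
  [6.25→6.5]: (317.3+302.6)/2 × 0.25 = 77.4875
  [6.5→7]: (302.6+275.0)/2 × 0.5 = 144.4
  [7→9]: (275.0+186.5)/2 × 2 = 461.5
  Sum = 3268.3375 µg/L·h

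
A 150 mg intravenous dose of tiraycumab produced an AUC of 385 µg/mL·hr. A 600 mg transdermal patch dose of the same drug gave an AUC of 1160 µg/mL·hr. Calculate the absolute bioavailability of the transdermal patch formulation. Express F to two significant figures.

F = (AUC_ev / D_ev) / (AUC_iv / D_iv)
  = (1160/600) / (385/150)
  = 1.93333 / 2.56667 = 0.7532

F = 0.75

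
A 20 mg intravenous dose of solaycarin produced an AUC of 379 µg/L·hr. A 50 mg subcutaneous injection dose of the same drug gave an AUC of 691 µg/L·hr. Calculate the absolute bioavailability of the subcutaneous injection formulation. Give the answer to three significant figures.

F = (AUC_ev / D_ev) / (AUC_iv / D_iv)
  = (691/50) / (379/20)
  = 13.82 / 18.95 = 0.7293

F = 0.729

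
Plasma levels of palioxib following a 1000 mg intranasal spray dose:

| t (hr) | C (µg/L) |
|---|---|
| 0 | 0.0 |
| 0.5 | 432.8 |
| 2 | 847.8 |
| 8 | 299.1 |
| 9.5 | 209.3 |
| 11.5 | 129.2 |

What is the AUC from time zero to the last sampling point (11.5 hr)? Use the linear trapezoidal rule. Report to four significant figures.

Trapezoidal AUC_0→11.5:
  [0→0.5]: (0.0+432.8)/2 × 0.5 = 108.2
  [0.5→2]: (432.8+847.8)/2 × 1.5 = 960.45
  [2→8]: (847.8+299.1)/2 × 6 = 3440.7
  [8→9.5]: (299.1+209.3)/2 × 1.5 = 381.3
  [9.5→11.5]: (209.3+129.2)/2 × 2 = 338.5
  Sum = 5229.15 µg/L·hr

AUC = 5229 µg/L·hr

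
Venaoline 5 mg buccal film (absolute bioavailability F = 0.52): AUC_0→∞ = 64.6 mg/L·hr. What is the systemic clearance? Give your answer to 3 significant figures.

CL = F × Dose / AUC_0→∞
   = 0.52 × 5 / 64.6 = 0.0402477 L/hr

CL = 0.0402 L/hr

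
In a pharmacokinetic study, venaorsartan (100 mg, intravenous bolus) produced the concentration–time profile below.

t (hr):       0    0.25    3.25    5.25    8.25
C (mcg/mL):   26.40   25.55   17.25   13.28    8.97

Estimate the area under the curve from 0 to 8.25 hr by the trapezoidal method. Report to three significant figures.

AUC = 135 mcg/mL·hr

Trapezoidal AUC_0→8.25:
  [0→0.25]: (26.40+25.55)/2 × 0.25 = 6.49375
  [0.25→3.25]: (25.55+17.25)/2 × 3 = 64.2
  [3.25→5.25]: (17.25+13.28)/2 × 2 = 30.53
  [5.25→8.25]: (13.28+8.97)/2 × 3 = 33.375
  Sum = 134.59875 mcg/mL·hr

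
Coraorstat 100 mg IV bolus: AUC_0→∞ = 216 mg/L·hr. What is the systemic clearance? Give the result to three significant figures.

CL = 0.463 L/hr

CL = Dose_iv / AUC_0→∞
   = 100 / 216 = 0.462963 L/hr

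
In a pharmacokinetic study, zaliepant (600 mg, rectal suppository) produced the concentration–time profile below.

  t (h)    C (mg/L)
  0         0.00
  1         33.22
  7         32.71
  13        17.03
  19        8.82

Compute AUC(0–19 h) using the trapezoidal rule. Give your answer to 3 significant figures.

Trapezoidal AUC_0→19:
  [0→1]: (0.00+33.22)/2 × 1 = 16.61
  [1→7]: (33.22+32.71)/2 × 6 = 197.79
  [7→13]: (32.71+17.03)/2 × 6 = 149.22
  [13→19]: (17.03+8.82)/2 × 6 = 77.55
  Sum = 441.17 mg/L·h

AUC = 441 mg/L·h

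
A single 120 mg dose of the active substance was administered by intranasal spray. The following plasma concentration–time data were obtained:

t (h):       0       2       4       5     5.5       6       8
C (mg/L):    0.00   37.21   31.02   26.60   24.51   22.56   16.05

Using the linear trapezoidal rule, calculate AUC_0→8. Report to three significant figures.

Trapezoidal AUC_0→8:
  [0→2]: (0.00+37.21)/2 × 2 = 37.21
  [2→4]: (37.21+31.02)/2 × 2 = 68.23
  [4→5]: (31.02+26.60)/2 × 1 = 28.81
  [5→5.5]: (26.60+24.51)/2 × 0.5 = 12.7775
  [5.5→6]: (24.51+22.56)/2 × 0.5 = 11.7675
  [6→8]: (22.56+16.05)/2 × 2 = 38.61
  Sum = 197.405 mg/L·h

AUC = 197 mg/L·h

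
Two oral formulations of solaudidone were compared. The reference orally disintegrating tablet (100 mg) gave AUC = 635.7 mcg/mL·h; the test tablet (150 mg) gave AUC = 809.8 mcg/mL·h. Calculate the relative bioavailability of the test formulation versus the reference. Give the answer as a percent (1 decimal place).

F_rel = (AUC_test/D_test) / (AUC_ref/D_ref)
      = (809.8/150) / (635.7/100)
      = 5.39867 / 6.357 = 0.8492 = 84.92%

F_rel = 84.9%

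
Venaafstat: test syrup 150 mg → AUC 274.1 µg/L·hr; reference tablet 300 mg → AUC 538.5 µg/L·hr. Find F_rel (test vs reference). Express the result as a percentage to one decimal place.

F_rel = 101.8%

F_rel = (AUC_test/D_test) / (AUC_ref/D_ref)
      = (274.1/150) / (538.5/300)
      = 1.82733 / 1.795 = 1.0180 = 101.80%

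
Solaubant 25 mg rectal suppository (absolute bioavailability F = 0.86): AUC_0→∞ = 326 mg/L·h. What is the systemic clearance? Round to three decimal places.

CL = 0.066 L/h

CL = F × Dose / AUC_0→∞
   = 0.86 × 25 / 326 = 0.0659509 L/h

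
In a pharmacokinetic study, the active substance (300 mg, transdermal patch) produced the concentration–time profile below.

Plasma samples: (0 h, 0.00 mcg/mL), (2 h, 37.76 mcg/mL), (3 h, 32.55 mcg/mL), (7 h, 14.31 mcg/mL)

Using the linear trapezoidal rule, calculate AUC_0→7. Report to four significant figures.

Trapezoidal AUC_0→7:
  [0→2]: (0.00+37.76)/2 × 2 = 37.76
  [2→3]: (37.76+32.55)/2 × 1 = 35.155
  [3→7]: (32.55+14.31)/2 × 4 = 93.72
  Sum = 166.635 mcg/mL·h

AUC = 166.6 mcg/mL·h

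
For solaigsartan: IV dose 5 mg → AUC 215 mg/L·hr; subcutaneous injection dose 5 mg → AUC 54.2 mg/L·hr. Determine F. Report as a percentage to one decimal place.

F = 25.2%

F = (AUC_ev / D_ev) / (AUC_iv / D_iv)
  = (54.2/5) / (215/5)
  = 10.84 / 43 = 0.2521
  = 25.21%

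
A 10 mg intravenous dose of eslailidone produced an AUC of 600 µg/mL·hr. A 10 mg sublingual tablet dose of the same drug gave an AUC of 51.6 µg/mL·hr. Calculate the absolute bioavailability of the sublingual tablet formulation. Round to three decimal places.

F = 0.086

F = (AUC_ev / D_ev) / (AUC_iv / D_iv)
  = (51.6/10) / (600/10)
  = 5.16 / 60 = 0.0860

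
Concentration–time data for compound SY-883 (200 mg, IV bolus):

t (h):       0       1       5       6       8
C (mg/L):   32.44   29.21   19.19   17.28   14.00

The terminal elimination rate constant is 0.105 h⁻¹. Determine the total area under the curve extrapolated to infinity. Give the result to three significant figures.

AUC = 310 mg/L·h

Trapezoidal AUC_0→8:
  [0→1]: (32.44+29.21)/2 × 1 = 30.825
  [1→5]: (29.21+19.19)/2 × 4 = 96.8
  [5→6]: (19.19+17.28)/2 × 1 = 18.235
  [6→8]: (17.28+14.00)/2 × 2 = 31.28
  Sum = 177.14 mg/L·h
Extrapolated tail: C_last / k_e = 14.00 / 0.105 = 133.333
AUC_0→∞ = 177.14 + 133.333 = 310.473 mg/L·h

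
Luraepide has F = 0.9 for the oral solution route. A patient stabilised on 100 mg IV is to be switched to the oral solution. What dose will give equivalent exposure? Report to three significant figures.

D_oral = 111 mg

For equal systemic exposure: F × D_ev = D_iv
D_ev = D_iv / F = 100 / 0.9 = 111.111 mg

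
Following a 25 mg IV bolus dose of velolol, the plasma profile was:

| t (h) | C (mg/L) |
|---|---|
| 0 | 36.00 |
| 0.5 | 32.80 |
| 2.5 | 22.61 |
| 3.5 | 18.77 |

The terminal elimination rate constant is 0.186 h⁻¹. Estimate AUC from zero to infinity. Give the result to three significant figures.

AUC = 194 mg/L·h

Trapezoidal AUC_0→3.5:
  [0→0.5]: (36.00+32.80)/2 × 0.5 = 17.2
  [0.5→2.5]: (32.80+22.61)/2 × 2 = 55.41
  [2.5→3.5]: (22.61+18.77)/2 × 1 = 20.69
  Sum = 93.3 mg/L·h
Extrapolated tail: C_last / k_e = 18.77 / 0.186 = 100.914
AUC_0→∞ = 93.3 + 100.914 = 194.214 mg/L·h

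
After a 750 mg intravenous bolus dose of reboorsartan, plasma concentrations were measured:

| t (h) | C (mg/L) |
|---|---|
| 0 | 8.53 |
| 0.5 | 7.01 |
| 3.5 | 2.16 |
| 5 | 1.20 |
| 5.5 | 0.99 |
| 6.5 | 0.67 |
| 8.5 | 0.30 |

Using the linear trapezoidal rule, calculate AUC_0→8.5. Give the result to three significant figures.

Trapezoidal AUC_0→8.5:
  [0→0.5]: (8.53+7.01)/2 × 0.5 = 3.885
  [0.5→3.5]: (7.01+2.16)/2 × 3 = 13.755
  [3.5→5]: (2.16+1.20)/2 × 1.5 = 2.52
  [5→5.5]: (1.20+0.99)/2 × 0.5 = 0.5475
  [5.5→6.5]: (0.99+0.67)/2 × 1 = 0.83
  [6.5→8.5]: (0.67+0.30)/2 × 2 = 0.97
  Sum = 22.5075 mg/L·h

AUC = 22.5 mg/L·h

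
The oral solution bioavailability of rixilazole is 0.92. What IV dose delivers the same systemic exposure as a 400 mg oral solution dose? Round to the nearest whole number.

D_iv = 368 mg

Systemic exposure from an extravascular dose = F × D_ev, so the equivalent IV dose is F × D_ev.
D_iv = F × D_ev = 0.92 × 400 = 368 mg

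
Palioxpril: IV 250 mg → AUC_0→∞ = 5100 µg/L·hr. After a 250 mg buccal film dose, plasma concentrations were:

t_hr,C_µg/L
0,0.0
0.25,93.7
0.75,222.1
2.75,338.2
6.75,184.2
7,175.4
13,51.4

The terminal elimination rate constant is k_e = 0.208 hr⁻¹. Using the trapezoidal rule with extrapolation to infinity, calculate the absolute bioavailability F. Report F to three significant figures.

F = 0.523

Trapezoidal AUC_0→13 (buccal film):
  [0→0.25]: (0.0+93.7)/2 × 0.25 = 11.7125
  [0.25→0.75]: (93.7+222.1)/2 × 0.5 = 78.95
  [0.75→2.75]: (222.1+338.2)/2 × 2 = 560.3
  [2.75→6.75]: (338.2+184.2)/2 × 4 = 1044.8
  [6.75→7]: (184.2+175.4)/2 × 0.25 = 44.95
  [7→13]: (175.4+51.4)/2 × 6 = 680.4
  Sum = 2421.1125 µg/L·hr
Tail: C_last/k_e = 51.4/0.208 = 247.115
AUC_0→∞ (buccal film) = 2421.1125 + 247.115 = 2668.2275 µg/L·hr
F = (AUC_ev/D_ev)/(AUC_iv/D_iv) = (2668.2275/250)/(5100/250) = 10.67291/20.4 = 0.5232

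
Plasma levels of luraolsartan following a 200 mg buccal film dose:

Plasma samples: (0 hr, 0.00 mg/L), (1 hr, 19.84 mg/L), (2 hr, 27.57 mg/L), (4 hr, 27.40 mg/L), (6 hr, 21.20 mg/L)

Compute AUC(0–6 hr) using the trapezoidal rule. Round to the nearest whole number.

AUC = 137 mg/L·hr

Trapezoidal AUC_0→6:
  [0→1]: (0.00+19.84)/2 × 1 = 9.92
  [1→2]: (19.84+27.57)/2 × 1 = 23.705
  [2→4]: (27.57+27.40)/2 × 2 = 54.97
  [4→6]: (27.40+21.20)/2 × 2 = 48.6
  Sum = 137.195 mg/L·hr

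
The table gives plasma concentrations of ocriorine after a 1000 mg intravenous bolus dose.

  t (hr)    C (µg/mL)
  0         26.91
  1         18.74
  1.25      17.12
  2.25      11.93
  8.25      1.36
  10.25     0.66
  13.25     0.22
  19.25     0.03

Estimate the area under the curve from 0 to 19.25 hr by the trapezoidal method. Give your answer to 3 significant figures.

Trapezoidal AUC_0→19.25:
  [0→1]: (26.91+18.74)/2 × 1 = 22.825
  [1→1.25]: (18.74+17.12)/2 × 0.25 = 4.4825
  [1.25→2.25]: (17.12+11.93)/2 × 1 = 14.525
  [2.25→8.25]: (11.93+1.36)/2 × 6 = 39.87
  [8.25→10.25]: (1.36+0.66)/2 × 2 = 2.02
  [10.25→13.25]: (0.66+0.22)/2 × 3 = 1.32
  [13.25→19.25]: (0.22+0.03)/2 × 6 = 0.75
  Sum = 85.7925 µg/mL·hr

AUC = 85.8 µg/mL·hr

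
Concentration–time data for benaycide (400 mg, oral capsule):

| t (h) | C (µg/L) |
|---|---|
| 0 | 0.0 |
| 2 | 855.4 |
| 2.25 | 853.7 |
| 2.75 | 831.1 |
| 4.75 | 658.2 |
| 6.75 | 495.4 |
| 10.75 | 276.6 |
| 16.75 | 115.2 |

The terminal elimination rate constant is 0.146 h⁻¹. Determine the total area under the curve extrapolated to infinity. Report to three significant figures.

AUC = 7640 µg/L·h

Trapezoidal AUC_0→16.75:
  [0→2]: (0.0+855.4)/2 × 2 = 855.4
  [2→2.25]: (855.4+853.7)/2 × 0.25 = 213.6375
  [2.25→2.75]: (853.7+831.1)/2 × 0.5 = 421.2
  [2.75→4.75]: (831.1+658.2)/2 × 2 = 1489.3
  [4.75→6.75]: (658.2+495.4)/2 × 2 = 1153.6
  [6.75→10.75]: (495.4+276.6)/2 × 4 = 1544.0
  [10.75→16.75]: (276.6+115.2)/2 × 6 = 1175.4
  Sum = 6852.5375 µg/L·h
Extrapolated tail: C_last / k_e = 115.2 / 0.146 = 789.041
AUC_0→∞ = 6852.5375 + 789.041 = 7641.5785 µg/L·h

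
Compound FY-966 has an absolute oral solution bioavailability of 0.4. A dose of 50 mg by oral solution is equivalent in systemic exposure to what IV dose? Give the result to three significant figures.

Systemic exposure from an extravascular dose = F × D_ev, so the equivalent IV dose is F × D_ev.
D_iv = F × D_ev = 0.4 × 50 = 20 mg

D_iv = 20.0 mg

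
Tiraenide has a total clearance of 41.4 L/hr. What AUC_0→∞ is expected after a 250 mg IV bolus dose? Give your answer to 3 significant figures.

AUC_0→∞ = Dose_iv / CL
        = 250 / 41.4 = 6.03865 mg/L·hr

AUC = 6.04 mg/L·hr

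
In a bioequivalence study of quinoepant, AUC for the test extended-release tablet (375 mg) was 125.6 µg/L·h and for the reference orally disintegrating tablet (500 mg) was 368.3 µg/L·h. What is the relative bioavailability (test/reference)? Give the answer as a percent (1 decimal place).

F_rel = (AUC_test/D_test) / (AUC_ref/D_ref)
      = (125.6/375) / (368.3/500)
      = 0.334933 / 0.7366 = 0.4547 = 45.47%

F_rel = 45.5%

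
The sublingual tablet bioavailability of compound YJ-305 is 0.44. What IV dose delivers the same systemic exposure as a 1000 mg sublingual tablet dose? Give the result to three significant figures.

Systemic exposure from an extravascular dose = F × D_ev, so the equivalent IV dose is F × D_ev.
D_iv = F × D_ev = 0.44 × 1000 = 440 mg

D_iv = 440 mg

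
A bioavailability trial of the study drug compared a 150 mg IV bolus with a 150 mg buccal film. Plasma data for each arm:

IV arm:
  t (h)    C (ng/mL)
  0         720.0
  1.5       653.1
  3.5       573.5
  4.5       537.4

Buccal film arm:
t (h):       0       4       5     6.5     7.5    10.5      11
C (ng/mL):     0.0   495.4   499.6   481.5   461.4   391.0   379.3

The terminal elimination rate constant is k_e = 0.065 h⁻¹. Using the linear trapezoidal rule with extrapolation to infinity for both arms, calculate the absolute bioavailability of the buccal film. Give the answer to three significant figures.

F = 0.903

Trapezoidal AUC_0→4.5 (IV):
  [0→1.5]: (720.0+653.1)/2 × 1.5 = 1029.825
  [1.5→3.5]: (653.1+573.5)/2 × 2 = 1226.6
  [3.5→4.5]: (573.5+537.4)/2 × 1 = 555.45
  Sum = 2811.875 ng/mL·h
IV tail: 537.4/0.065 = 8267.692; AUC_iv,0→∞ = 2811.875 + 8267.692 = 11079.567 ng/mL·h
Trapezoidal AUC_0→11 (buccal film):
  [0→4]: (0.0+495.4)/2 × 4 = 990.8
  [4→5]: (495.4+499.6)/2 × 1 = 497.5
  [5→6.5]: (499.6+481.5)/2 × 1.5 = 735.825
  [6.5→7.5]: (481.5+461.4)/2 × 1 = 471.45
  [7.5→10.5]: (461.4+391.0)/2 × 3 = 1278.6
  [10.5→11]: (391.0+379.3)/2 × 0.5 = 192.575
  Sum = 4166.75 ng/mL·h
buccal film tail: 379.3/0.065 = 5835.385; AUC_ev,0→∞ = 4166.75 + 5835.385 = 10002.135 ng/mL·h
F = (AUC_ev/D_ev)/(AUC_iv/D_iv) = (10002.135/150)/(11079.567/150) = 66.6809/73.86378 = 0.9028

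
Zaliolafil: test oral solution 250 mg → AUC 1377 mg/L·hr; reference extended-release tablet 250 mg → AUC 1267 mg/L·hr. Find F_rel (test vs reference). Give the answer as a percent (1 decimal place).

F_rel = 108.7%

F_rel = (AUC_test/D_test) / (AUC_ref/D_ref)
      = (1377/250) / (1267/250)
      = 5.508 / 5.068 = 1.0868 = 108.68%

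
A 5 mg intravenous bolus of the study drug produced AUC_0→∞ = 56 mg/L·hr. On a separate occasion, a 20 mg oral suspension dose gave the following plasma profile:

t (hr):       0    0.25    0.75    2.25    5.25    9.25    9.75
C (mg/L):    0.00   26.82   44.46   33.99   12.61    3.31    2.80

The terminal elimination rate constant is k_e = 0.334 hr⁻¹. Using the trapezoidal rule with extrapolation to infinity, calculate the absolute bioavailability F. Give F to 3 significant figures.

F = 0.856

Trapezoidal AUC_0→9.75 (oral suspension):
  [0→0.25]: (0.00+26.82)/2 × 0.25 = 3.3525
  [0.25→0.75]: (26.82+44.46)/2 × 0.5 = 17.82
  [0.75→2.25]: (44.46+33.99)/2 × 1.5 = 58.8375
  [2.25→5.25]: (33.99+12.61)/2 × 3 = 69.9
  [5.25→9.25]: (12.61+3.31)/2 × 4 = 31.84
  [9.25→9.75]: (3.31+2.80)/2 × 0.5 = 1.5275
  Sum = 183.2775 mg/L·hr
Tail: C_last/k_e = 2.80/0.334 = 8.383
AUC_0→∞ (oral suspension) = 183.2775 + 8.383 = 191.6605 mg/L·hr
F = (AUC_ev/D_ev)/(AUC_iv/D_iv) = (191.6605/20)/(56/5) = 9.583025/11.2 = 0.8556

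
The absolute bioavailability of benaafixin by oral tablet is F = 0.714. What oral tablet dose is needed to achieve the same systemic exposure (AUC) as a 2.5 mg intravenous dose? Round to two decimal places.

For equal systemic exposure: F × D_ev = D_iv
D_ev = D_iv / F = 2.5 / 0.714 = 3.5014 mg

D_oral = 3.50 mg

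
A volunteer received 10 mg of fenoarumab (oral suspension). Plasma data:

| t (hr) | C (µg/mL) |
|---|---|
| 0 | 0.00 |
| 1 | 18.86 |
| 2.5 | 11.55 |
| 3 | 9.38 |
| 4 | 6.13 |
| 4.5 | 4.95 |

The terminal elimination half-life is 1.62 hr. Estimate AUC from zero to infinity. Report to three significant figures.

Trapezoidal AUC_0→4.5:
  [0→1]: (0.00+18.86)/2 × 1 = 9.43
  [1→2.5]: (18.86+11.55)/2 × 1.5 = 22.8075
  [2.5→3]: (11.55+9.38)/2 × 0.5 = 5.2325
  [3→4]: (9.38+6.13)/2 × 1 = 7.755
  [4→4.5]: (6.13+4.95)/2 × 0.5 = 2.77
  Sum = 47.995 µg/mL·hr
k_e = ln2 / t½ = 0.693147 / 1.62 = 0.4279 hr^-1
Extrapolated tail: C_last / k_e = 4.95 / 0.4279 = 11.568
AUC_0→∞ = 47.995 + 11.568 = 59.563 µg/mL·hr

AUC = 59.6 µg/mL·hr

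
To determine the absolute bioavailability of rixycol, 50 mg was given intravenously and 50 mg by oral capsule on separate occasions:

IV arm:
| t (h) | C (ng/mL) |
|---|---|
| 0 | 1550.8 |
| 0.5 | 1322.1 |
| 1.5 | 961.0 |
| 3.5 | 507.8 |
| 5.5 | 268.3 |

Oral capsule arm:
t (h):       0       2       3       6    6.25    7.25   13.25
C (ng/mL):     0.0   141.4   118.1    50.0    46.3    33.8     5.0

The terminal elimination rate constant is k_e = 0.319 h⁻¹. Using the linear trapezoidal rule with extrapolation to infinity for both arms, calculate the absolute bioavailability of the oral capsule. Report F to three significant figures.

F = 0.143

Trapezoidal AUC_0→5.5 (IV):
  [0→0.5]: (1550.8+1322.1)/2 × 0.5 = 718.225
  [0.5→1.5]: (1322.1+961.0)/2 × 1 = 1141.55
  [1.5→3.5]: (961.0+507.8)/2 × 2 = 1468.8
  [3.5→5.5]: (507.8+268.3)/2 × 2 = 776.1
  Sum = 4104.675 ng/mL·h
IV tail: 268.3/0.319 = 841.066; AUC_iv,0→∞ = 4104.675 + 841.066 = 4945.741 ng/mL·h
Trapezoidal AUC_0→13.25 (oral capsule):
  [0→2]: (0.0+141.4)/2 × 2 = 141.4
  [2→3]: (141.4+118.1)/2 × 1 = 129.75
  [3→6]: (118.1+50.0)/2 × 3 = 252.15
  [6→6.25]: (50.0+46.3)/2 × 0.25 = 12.0375
  [6.25→7.25]: (46.3+33.8)/2 × 1 = 40.05
  [7.25→13.25]: (33.8+5.0)/2 × 6 = 116.4
  Sum = 691.7875 ng/mL·h
oral capsule tail: 5.0/0.319 = 15.674; AUC_ev,0→∞ = 691.7875 + 15.674 = 707.4615 ng/mL·h
F = (AUC_ev/D_ev)/(AUC_iv/D_iv) = (707.4615/50)/(4945.741/50) = 14.14923/98.91482 = 0.1430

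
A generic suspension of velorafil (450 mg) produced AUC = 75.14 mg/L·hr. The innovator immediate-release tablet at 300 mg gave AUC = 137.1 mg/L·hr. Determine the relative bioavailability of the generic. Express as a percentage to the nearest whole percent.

F_rel = 37%

F_rel = (AUC_test/D_test) / (AUC_ref/D_ref)
      = (75.14/450) / (137.1/300)
      = 0.166978 / 0.457 = 0.3654 = 36.54%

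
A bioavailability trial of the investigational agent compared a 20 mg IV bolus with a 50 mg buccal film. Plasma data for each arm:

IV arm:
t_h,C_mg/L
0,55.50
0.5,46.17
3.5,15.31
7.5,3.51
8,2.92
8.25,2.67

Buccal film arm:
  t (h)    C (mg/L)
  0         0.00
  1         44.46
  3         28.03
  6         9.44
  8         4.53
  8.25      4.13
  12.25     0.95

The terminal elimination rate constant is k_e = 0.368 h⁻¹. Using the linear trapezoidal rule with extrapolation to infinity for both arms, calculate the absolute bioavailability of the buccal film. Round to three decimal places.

F = 0.434

Trapezoidal AUC_0→8.25 (IV):
  [0→0.5]: (55.50+46.17)/2 × 0.5 = 25.4175
  [0.5→3.5]: (46.17+15.31)/2 × 3 = 92.22
  [3.5→7.5]: (15.31+3.51)/2 × 4 = 37.64
  [7.5→8]: (3.51+2.92)/2 × 0.5 = 1.6075
  [8→8.25]: (2.92+2.67)/2 × 0.25 = 0.69875
  Sum = 157.58375 mg/L·h
IV tail: 2.67/0.368 = 7.255; AUC_iv,0→∞ = 157.58375 + 7.255 = 164.83875 mg/L·h
Trapezoidal AUC_0→12.25 (buccal film):
  [0→1]: (0.00+44.46)/2 × 1 = 22.23
  [1→3]: (44.46+28.03)/2 × 2 = 72.49
  [3→6]: (28.03+9.44)/2 × 3 = 56.205
  [6→8]: (9.44+4.53)/2 × 2 = 13.97
  [8→8.25]: (4.53+4.13)/2 × 0.25 = 1.0825
  [8.25→12.25]: (4.13+0.95)/2 × 4 = 10.16
  Sum = 176.1375 mg/L·h
buccal film tail: 0.95/0.368 = 2.582; AUC_ev,0→∞ = 176.1375 + 2.582 = 178.7195 mg/L·h
F = (AUC_ev/D_ev)/(AUC_iv/D_iv) = (178.7195/50)/(164.83875/20) = 3.57439/8.2419375 = 0.4337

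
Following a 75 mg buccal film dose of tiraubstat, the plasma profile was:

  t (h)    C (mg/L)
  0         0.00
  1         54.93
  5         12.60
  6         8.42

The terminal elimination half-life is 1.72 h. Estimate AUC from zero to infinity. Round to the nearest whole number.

Trapezoidal AUC_0→6:
  [0→1]: (0.00+54.93)/2 × 1 = 27.465
  [1→5]: (54.93+12.60)/2 × 4 = 135.06
  [5→6]: (12.60+8.42)/2 × 1 = 10.51
  Sum = 173.035 mg/L·h
k_e = ln2 / t½ = 0.693147 / 1.72 = 0.4030 h^-1
Extrapolated tail: C_last / k_e = 8.42 / 0.403 = 20.893
AUC_0→∞ = 173.035 + 20.893 = 193.928 mg/L·h

AUC = 194 mg/L·h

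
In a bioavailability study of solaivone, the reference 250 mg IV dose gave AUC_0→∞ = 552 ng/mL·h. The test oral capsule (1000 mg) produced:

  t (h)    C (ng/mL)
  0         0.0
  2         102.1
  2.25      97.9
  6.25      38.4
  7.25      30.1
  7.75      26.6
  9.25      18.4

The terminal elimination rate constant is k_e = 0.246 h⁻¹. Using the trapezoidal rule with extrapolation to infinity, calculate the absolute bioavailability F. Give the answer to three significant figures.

F = 0.252

Trapezoidal AUC_0→9.25 (oral capsule):
  [0→2]: (0.0+102.1)/2 × 2 = 102.1
  [2→2.25]: (102.1+97.9)/2 × 0.25 = 25.0
  [2.25→6.25]: (97.9+38.4)/2 × 4 = 272.6
  [6.25→7.25]: (38.4+30.1)/2 × 1 = 34.25
  [7.25→7.75]: (30.1+26.6)/2 × 0.5 = 14.175
  [7.75→9.25]: (26.6+18.4)/2 × 1.5 = 33.75
  Sum = 481.875 ng/mL·h
Tail: C_last/k_e = 18.4/0.246 = 74.797
AUC_0→∞ (oral capsule) = 481.875 + 74.797 = 556.672 ng/mL·h
F = (AUC_ev/D_ev)/(AUC_iv/D_iv) = (556.672/1000)/(552/250) = 0.556672/2.208 = 0.2521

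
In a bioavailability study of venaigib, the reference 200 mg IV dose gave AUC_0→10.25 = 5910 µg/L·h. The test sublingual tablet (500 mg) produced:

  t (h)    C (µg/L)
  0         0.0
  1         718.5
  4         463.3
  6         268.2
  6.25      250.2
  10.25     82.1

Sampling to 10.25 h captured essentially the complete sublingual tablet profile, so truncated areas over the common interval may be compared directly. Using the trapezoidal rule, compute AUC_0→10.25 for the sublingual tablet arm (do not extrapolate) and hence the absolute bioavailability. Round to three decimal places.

Trapezoidal AUC_0→10.25 (sublingual tablet):
  [0→1]: (0.0+718.5)/2 × 1 = 359.25
  [1→4]: (718.5+463.3)/2 × 3 = 1772.7
  [4→6]: (463.3+268.2)/2 × 2 = 731.5
  [6→6.25]: (268.2+250.2)/2 × 0.25 = 64.8
  [6.25→10.25]: (250.2+82.1)/2 × 4 = 664.6
  Sum = 3592.85 µg/L·h
F = (AUC_ev/D_ev)/(AUC_iv/D_iv) = (3592.85/500)/(5910/200) = 7.1857/29.55 = 0.2432

F = 0.243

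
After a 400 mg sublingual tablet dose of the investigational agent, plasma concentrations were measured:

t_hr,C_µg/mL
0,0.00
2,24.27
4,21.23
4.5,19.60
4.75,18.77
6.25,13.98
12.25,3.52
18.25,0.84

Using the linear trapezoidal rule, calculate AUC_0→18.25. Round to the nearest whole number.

AUC = 175 µg/mL·hr

Trapezoidal AUC_0→18.25:
  [0→2]: (0.00+24.27)/2 × 2 = 24.27
  [2→4]: (24.27+21.23)/2 × 2 = 45.5
  [4→4.5]: (21.23+19.60)/2 × 0.5 = 10.2075
  [4.5→4.75]: (19.60+18.77)/2 × 0.25 = 4.79625
  [4.75→6.25]: (18.77+13.98)/2 × 1.5 = 24.5625
  [6.25→12.25]: (13.98+3.52)/2 × 6 = 52.5
  [12.25→18.25]: (3.52+0.84)/2 × 6 = 13.08
  Sum = 174.91625 µg/mL·hr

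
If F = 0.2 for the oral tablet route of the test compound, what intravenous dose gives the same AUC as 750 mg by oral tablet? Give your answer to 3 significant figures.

D_iv = 150 mg

Systemic exposure from an extravascular dose = F × D_ev, so the equivalent IV dose is F × D_ev.
D_iv = F × D_ev = 0.2 × 750 = 150 mg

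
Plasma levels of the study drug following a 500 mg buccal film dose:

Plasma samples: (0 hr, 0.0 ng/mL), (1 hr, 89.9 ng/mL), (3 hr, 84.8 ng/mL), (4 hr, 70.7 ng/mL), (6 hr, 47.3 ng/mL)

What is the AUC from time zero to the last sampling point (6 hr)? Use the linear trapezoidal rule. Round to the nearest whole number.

Trapezoidal AUC_0→6:
  [0→1]: (0.0+89.9)/2 × 1 = 44.95
  [1→3]: (89.9+84.8)/2 × 2 = 174.7
  [3→4]: (84.8+70.7)/2 × 1 = 77.75
  [4→6]: (70.7+47.3)/2 × 2 = 118.0
  Sum = 415.4 ng/mL·hr

AUC = 415 ng/mL·hr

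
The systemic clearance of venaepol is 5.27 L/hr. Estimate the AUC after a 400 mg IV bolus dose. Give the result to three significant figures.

AUC_0→∞ = Dose_iv / CL
        = 400 / 5.27 = 75.9013 mg/L·hr

AUC = 75.9 mg/L·hr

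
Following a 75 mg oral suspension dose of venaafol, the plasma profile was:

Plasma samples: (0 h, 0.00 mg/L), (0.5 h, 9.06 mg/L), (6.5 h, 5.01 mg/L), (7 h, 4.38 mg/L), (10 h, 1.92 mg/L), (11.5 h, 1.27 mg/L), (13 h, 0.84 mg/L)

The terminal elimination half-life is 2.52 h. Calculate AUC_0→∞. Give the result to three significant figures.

AUC = 63.3 mg/L·h

Trapezoidal AUC_0→13:
  [0→0.5]: (0.00+9.06)/2 × 0.5 = 2.265
  [0.5→6.5]: (9.06+5.01)/2 × 6 = 42.21
  [6.5→7]: (5.01+4.38)/2 × 0.5 = 2.3475
  [7→10]: (4.38+1.92)/2 × 3 = 9.45
  [10→11.5]: (1.92+1.27)/2 × 1.5 = 2.3925
  [11.5→13]: (1.27+0.84)/2 × 1.5 = 1.5825
  Sum = 60.2475 mg/L·h
k_e = ln2 / t½ = 0.693147 / 2.52 = 0.2751 h^-1
Extrapolated tail: C_last / k_e = 0.84 / 0.2751 = 3.053
AUC_0→∞ = 60.2475 + 3.053 = 63.3005 mg/L·h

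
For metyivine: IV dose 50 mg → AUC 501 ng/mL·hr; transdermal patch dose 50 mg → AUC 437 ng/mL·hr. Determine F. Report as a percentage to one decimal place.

F = (AUC_ev / D_ev) / (AUC_iv / D_iv)
  = (437/50) / (501/50)
  = 8.74 / 10.02 = 0.8723
  = 87.23%

F = 87.2%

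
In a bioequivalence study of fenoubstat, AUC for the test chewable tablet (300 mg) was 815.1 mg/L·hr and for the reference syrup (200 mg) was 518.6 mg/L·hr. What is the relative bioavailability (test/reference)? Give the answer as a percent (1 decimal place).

F_rel = 104.8%

F_rel = (AUC_test/D_test) / (AUC_ref/D_ref)
      = (815.1/300) / (518.6/200)
      = 2.717 / 2.593 = 1.0478 = 104.78%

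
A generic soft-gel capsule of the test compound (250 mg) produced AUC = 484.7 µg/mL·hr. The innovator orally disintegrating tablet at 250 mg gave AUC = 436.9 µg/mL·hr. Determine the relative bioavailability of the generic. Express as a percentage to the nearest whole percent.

F_rel = (AUC_test/D_test) / (AUC_ref/D_ref)
      = (484.7/250) / (436.9/250)
      = 1.9388 / 1.7476 = 1.1094 = 110.94%

F_rel = 111%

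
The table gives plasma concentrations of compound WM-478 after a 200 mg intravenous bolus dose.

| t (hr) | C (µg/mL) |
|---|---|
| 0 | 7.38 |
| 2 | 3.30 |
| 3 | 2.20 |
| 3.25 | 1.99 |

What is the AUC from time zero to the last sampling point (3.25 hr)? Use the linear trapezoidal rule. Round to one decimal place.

AUC = 14.0 µg/mL·hr

Trapezoidal AUC_0→3.25:
  [0→2]: (7.38+3.30)/2 × 2 = 10.68
  [2→3]: (3.30+2.20)/2 × 1 = 2.75
  [3→3.25]: (2.20+1.99)/2 × 0.25 = 0.52375
  Sum = 13.95375 µg/mL·hr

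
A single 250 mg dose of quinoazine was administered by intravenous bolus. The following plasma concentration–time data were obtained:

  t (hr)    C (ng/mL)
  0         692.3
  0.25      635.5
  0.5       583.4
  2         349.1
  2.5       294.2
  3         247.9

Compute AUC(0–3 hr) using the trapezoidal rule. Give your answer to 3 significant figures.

Trapezoidal AUC_0→3:
  [0→0.25]: (692.3+635.5)/2 × 0.25 = 165.975
  [0.25→0.5]: (635.5+583.4)/2 × 0.25 = 152.3625
  [0.5→2]: (583.4+349.1)/2 × 1.5 = 699.375
  [2→2.5]: (349.1+294.2)/2 × 0.5 = 160.825
  [2.5→3]: (294.2+247.9)/2 × 0.5 = 135.525
  Sum = 1314.0625 ng/mL·hr

AUC = 1310 ng/mL·hr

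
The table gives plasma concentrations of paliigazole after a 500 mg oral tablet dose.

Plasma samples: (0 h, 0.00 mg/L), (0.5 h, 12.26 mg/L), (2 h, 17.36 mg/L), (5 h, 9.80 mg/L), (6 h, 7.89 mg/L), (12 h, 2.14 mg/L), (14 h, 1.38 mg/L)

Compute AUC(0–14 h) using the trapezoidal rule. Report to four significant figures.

Trapezoidal AUC_0→14:
  [0→0.5]: (0.00+12.26)/2 × 0.5 = 3.065
  [0.5→2]: (12.26+17.36)/2 × 1.5 = 22.215
  [2→5]: (17.36+9.80)/2 × 3 = 40.74
  [5→6]: (9.80+7.89)/2 × 1 = 8.845
  [6→12]: (7.89+2.14)/2 × 6 = 30.09
  [12→14]: (2.14+1.38)/2 × 2 = 3.52
  Sum = 108.475 mg/L·h

AUC = 108.5 mg/L·h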